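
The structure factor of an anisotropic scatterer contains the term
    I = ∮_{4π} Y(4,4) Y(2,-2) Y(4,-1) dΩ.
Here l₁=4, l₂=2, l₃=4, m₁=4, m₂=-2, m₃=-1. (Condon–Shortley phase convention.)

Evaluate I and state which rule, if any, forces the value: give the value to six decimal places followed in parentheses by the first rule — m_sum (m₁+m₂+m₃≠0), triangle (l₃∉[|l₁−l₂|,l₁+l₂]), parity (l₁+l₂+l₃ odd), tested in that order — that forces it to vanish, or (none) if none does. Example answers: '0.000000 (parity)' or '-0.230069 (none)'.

4 − 2 − 1 = 1 ≠ 0: azimuthal integral kills it; I = 0

0.000000 (m_sum)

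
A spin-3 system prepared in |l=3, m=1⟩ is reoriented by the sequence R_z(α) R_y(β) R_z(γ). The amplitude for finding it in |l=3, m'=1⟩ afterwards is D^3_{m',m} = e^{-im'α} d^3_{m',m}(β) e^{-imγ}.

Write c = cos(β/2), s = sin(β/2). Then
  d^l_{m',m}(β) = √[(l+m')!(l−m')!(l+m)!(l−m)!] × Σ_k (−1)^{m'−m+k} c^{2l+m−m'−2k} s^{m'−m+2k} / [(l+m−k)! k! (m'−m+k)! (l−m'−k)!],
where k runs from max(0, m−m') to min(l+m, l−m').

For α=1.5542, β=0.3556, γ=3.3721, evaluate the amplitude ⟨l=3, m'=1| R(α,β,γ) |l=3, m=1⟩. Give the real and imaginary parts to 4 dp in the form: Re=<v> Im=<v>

First d^3_{1,1}(β=0.3556), then the phase factors e^{-i(1)α} and e^{-i(1)γ}:
c=cos(0.355600/2)=0.984235, s=sin(0.355600/2)=0.176865; N=√[24·2·24·2]=48.000000
k: max(0,(1)−(1))=0 … min(3+(1),3−(1))=2
  k=0: (−1)^0·48.0000/(48)·0.9842^6·0.1769^0 = +0.909062
  k=1: (−1)^1·48.0000/(6)·0.9842^4·0.1769^2 = -0.234838
  k=2: (−1)^2·48.0000/(8)·0.9842^2·0.1769^4 = +0.005687
d^3_{1,1}(0.3556) = +0.909062 -0.234838 +0.005687 = +0.679911
Phases: e^{-i·(1)·1.5542}=+0.016596-0.999862i, e^{-i·(1)·3.3721}=-0.973551+0.228471i ⇒ D=+0.144334+0.664415i

Re=0.1443 Im=0.6644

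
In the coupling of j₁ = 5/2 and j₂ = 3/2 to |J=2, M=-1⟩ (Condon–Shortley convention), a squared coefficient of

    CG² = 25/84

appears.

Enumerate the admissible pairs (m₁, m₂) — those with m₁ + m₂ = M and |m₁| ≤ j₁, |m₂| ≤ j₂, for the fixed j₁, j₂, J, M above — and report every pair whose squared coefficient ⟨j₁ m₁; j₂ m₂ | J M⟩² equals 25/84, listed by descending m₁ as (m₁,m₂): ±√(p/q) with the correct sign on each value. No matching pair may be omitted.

(-1/2,-1/2): −√(25/84)

Admissible pairs with m₁+m₂ = M = -1: (-5/2,3/2), (-3/2,1/2), (-1/2,-1/2), (1/2,-3/2)
  (m₁,m₂)=(1/2,-3/2): CG² = 9/28, CG = +√(9/28)
  (m₁,m₂)=(-1/2,-1/2): CG² = 25/84, CG = −√(25/84)   ← matches the target
  (m₁,m₂)=(-3/2,1/2): CG² = 1/42, CG = +√(1/42)
  (m₁,m₂)=(-5/2,3/2): CG² = 5/14, CG = +√(5/14)
Pairs with CG² = 25/84: (-1/2,-1/2): −√(25/84)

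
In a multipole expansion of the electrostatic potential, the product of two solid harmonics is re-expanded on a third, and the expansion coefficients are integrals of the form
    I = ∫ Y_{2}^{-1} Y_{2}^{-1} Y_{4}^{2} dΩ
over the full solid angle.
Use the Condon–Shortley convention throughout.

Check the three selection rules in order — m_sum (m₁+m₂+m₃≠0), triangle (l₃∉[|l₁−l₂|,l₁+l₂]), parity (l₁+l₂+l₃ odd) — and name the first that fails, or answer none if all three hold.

none

m₁+m₂+m₃ = -1 − 1 + 2 = 0  ✓
triangle: |2−2|=0 ≤ l₃=4 ≤ 2+2=4  ✓
parity: l₁+l₂+l₃ = 8 is even  ✓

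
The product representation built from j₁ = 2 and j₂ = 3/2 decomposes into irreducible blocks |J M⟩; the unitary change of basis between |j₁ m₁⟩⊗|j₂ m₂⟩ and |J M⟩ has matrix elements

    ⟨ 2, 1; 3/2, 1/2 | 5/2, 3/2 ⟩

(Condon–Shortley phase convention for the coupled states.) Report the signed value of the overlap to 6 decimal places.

triangle: 1!*3!*2!/7! = 12/5040
(j±m)!: 3!*1!*2!*1!*4!*1! = 288
prefactor² = (2J+1)*Δ*N² = 144/35
  k=0: +1/(0!*1!*1!*2!*2!*0!) = 1/4
  k=1: −1/(1!*0!*0!*1!*3!*1!) = -1/6
Σ = 1/12  ⇒  CG² = 144/35*(1/12)² = 1/35
CG = +√(1/35) = +0.169031

+√(1/35) = +0.169031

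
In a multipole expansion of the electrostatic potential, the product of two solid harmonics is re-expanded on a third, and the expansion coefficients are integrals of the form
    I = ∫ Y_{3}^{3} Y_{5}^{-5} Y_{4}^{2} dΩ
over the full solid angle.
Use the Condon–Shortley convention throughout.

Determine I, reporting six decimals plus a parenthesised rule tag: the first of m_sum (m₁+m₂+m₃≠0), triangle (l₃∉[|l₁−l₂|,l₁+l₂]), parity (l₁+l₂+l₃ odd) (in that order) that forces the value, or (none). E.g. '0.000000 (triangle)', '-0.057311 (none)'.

0.138791 (none)

Rules hold: Σm=0, L=12 even, 2≤4≤8.
N = 7·11·9 = 693
Δ = 4!·2!·6!/13! = 1/180180
Racah Σ t=1..3: t=1:−1/576 t=2:+1/144 t=3:−1/576 = 1/288
⇒ 3j(3 5 4; 0 0 0)² = 20/1001, sgn +1
Racah Σ t=0..0: t=0:+1/34560 = 1/34560
⇒ 3j(3 5 4; 3 -5 2)² = 5/286, sgn +1
4πI² = N·(3j₀)²·(3jₘ)² = 450/1859
I = +1·√(0.242066/4π) = 0.13879110
No selection rule forces the value: the integral is nonzero (none).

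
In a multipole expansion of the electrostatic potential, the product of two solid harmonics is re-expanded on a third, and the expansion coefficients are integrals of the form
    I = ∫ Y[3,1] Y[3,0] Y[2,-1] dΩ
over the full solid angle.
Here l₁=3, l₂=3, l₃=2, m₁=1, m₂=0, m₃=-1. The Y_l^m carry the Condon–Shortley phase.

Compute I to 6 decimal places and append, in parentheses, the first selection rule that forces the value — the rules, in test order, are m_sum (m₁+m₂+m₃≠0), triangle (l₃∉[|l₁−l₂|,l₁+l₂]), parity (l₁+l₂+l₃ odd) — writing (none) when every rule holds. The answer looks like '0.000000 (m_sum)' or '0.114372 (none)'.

Checks pass: Σm=0; 8 even; l₃=2∈[0,6].
(2·3+1)(2·3+1)(2·2+1) = 245
Δ: 4! 2! 2! / 9! → 1/3780
sum: t=1:−1/24 t=2:+1/4 t=3:−1/24 = 1/6
3j²(3 3 2; 0 0 0) = Δ·Π!·Σ² = 4/105  (sign +1)
sum: t=1:−1/12 t=2:+1/8 = 1/24
3j²(3 3 2; 1 0 -1) = Δ·Π!·Σ² = 1/210  (sign -1)
combine: 4πI² = 245·4/105·1/210 = 2/45
take √, sign -1: I = -0.05947080
No selection rule forces the value: the integral is nonzero (none).

-0.059471 (none)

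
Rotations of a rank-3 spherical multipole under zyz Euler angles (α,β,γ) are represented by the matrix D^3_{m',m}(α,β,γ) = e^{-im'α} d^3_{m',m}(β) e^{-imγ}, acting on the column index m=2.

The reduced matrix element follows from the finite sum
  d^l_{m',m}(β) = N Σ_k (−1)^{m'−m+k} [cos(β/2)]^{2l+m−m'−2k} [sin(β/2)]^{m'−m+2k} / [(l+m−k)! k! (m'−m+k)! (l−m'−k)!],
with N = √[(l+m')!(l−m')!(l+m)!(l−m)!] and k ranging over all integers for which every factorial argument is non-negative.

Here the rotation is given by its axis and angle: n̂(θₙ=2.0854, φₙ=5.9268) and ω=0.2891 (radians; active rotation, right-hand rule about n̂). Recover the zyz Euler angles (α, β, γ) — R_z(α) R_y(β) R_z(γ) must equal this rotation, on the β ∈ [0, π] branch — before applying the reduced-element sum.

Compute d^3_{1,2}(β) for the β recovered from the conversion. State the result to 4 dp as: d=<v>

Axis–angle → zyz. n̂ = (sinθₙcosφₙ, sinθₙsinφₙ, cosθₙ) = (+0.815790, -0.303704, -0.492190), ω = 0.2891.
R = I cosω + sinω [n̂]ₓ + (1−cosω) n̂n̂ᵀ gives
  R = [+0.986119, +0.130037, -0.103246; -0.150600, +0.962329, -0.226370; +0.069920, +0.238777, +0.968554]
β = atan2(√(R₁₃²+R₂₃²), R₃₃) = 0.251444; α = atan2(R₂₃, R₁₃) mod 2π = 4.284480; γ = atan2(R₃₂, −R₃₁) mod 2π = 1.855658
d^3_{1,2}(β=0.2514) via the finite sum:
c=cos(0.251444/2)=0.992107, s=sin(0.251444/2)=0.125391; N=√[24·2·120·1]=75.894664
k∈{1,2} keeps every argument non-negative
  k=1: (−1)^0·75.8947/(24)·0.9921^5·0.1254^1 = +0.381119
  k=2: (−1)^1·75.8947/(12)·0.9921^3·0.1254^3 = -0.012176
d^3_{1,2}(0.2514) = +0.381119 -0.012176 = +0.368943

d=0.3689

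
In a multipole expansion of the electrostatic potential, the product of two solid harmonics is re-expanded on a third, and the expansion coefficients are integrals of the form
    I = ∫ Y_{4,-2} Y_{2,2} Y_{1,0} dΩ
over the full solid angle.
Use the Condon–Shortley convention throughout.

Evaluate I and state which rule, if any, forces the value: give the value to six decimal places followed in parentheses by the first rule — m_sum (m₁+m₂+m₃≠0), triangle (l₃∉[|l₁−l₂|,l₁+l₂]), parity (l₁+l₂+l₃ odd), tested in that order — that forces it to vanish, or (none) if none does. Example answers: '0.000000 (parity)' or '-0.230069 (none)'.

triangle: need 2≤l₃≤6, have 1; I=0

0.000000 (triangle)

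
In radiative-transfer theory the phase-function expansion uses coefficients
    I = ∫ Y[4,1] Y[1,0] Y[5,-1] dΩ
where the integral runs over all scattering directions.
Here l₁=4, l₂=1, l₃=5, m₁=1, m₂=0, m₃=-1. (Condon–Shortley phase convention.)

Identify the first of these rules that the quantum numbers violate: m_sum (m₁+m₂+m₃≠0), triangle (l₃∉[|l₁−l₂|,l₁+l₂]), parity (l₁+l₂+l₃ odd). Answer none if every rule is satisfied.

Σmᵢ = 0  ✓
l₃∈[|l₁−l₂|,l₁+l₂]=[3,5], have l₃=5  ✓
Σlᵢ = 10 ⇒ even  ✓

none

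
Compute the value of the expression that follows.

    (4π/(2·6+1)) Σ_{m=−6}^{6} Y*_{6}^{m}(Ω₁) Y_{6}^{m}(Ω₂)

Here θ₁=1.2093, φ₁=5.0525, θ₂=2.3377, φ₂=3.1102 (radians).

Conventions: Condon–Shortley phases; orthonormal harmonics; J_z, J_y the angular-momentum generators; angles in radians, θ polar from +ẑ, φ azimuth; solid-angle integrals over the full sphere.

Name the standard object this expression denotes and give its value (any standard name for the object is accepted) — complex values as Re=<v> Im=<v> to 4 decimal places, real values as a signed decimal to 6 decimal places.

Legendre polynomial (addition theorem), +0.328076

This sum is the spherical-harmonic addition theorem: it equals the Legendre polynomial P_l(cos γ) of the angle γ between the two directions.
Expand P_6 via completeness: Σ_{m} conj(Y_{6,m}) at Ω₁ times Y_{6,m} at Ω₂ —
  m=-6: (0.14649 - 0.28847j) × (0.06614 + 0.01261j) = 0.01333 - 0.01723j  (running Σ = 0.01333 - 0.01723j)
  m=-5: (0.42021 + 0.05483j) × (0.22202 + 0.03514j) = 0.09137 + 0.02694j  (running Σ = 0.10469 + 0.00971j)
  m=-4: (0.02144 + 0.10041j) × (0.40886 + 0.05161j) = 0.00358 + 0.04216j  (running Σ = 0.10828 + 0.05187j)
  m=-3: (0.26096 - 0.16016j) × (0.38584 + 0.03645j) = 0.10653 - 0.05229j  (running Σ = 0.21481 - 0.00042j)
  m=-2: (0.16287 + 0.13177j) × (-0.00271 - 0.00017j) = -0.00042 - 0.00038j  (running Σ = 0.21439 - 0.00081j)
  m=-1: (0.08019 - 0.22661j) × (-0.36915 - 0.01159j) = -0.03223 + 0.08272j  (running Σ = 0.18216 + 0.08192j)
  m=0: (0.23250 + 0.00000j) × (-0.10719 + 0.00000j) = -0.02492 + 0.00000j  (running Σ = 0.15724 + 0.08192j)
  m=1: (-0.08019 - 0.22661j) × (0.36915 - 0.01159j) = -0.03223 - 0.08272j  (running Σ = 0.12501 - 0.00081j)
  m=2: (0.16287 - 0.13177j) × (-0.00271 + 0.00017j) = -0.00042 + 0.00038j  (running Σ = 0.12459 - 0.00042j)
  m=3: (-0.26096 - 0.16016j) × (-0.38584 + 0.03645j) = 0.10653 + 0.05229j  (running Σ = 0.23112 + 0.05187j)
  m=4: (0.02144 - 0.10041j) × (0.40886 - 0.05161j) = 0.00358 - 0.04216j  (running Σ = 0.23470 + 0.00971j)
  m=5: (-0.42021 + 0.05483j) × (-0.22202 + 0.03514j) = 0.09137 - 0.02694j  (running Σ = 0.32607 - 0.01723j)
  m=6: (0.14649 + 0.28847j) × (0.06614 - 0.01261j) = 0.01333 + 0.01723j  (running Σ = 0.33940 - 0.00000j)
Σ over m = 0.33940 - 0.00000j; ×(4π/13) → 0.32808 - 0.00000j. Real part: 0.328076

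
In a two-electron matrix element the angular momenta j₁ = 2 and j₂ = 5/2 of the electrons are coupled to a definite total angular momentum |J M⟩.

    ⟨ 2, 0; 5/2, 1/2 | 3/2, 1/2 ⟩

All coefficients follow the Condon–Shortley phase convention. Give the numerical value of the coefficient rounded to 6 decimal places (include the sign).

triangle: 3!·1!·2!/7! = 12/5040
(j±m)!: 2!·2!·3!·2!·2!·1! = 96
prefactor² = (2J+1)·Δ·N² = 32/35
  k=1: −1/(1!·2!·1!·2!·0!·0!) = -1/4
  k=2: +1/(2!·1!·0!·1!·1!·1!) = 1/2
Σ = 1/4  ⇒  CG² = 32/35·(1/4)² = 2/35
CG = +√(2/35) = +0.239046

+0.239046  (= +√(2/35))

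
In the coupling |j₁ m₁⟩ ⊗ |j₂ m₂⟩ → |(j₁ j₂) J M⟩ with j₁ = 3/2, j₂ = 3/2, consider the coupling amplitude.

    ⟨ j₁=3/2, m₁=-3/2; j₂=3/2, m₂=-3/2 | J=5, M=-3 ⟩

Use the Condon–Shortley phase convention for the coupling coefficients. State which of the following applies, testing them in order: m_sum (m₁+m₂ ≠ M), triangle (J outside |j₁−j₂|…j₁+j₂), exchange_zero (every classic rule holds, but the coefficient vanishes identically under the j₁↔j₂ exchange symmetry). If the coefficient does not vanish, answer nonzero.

triangle

m-sum: m₁+m₂ = -3/2+(-3/2) = -3, M = -3  ✓
triangle: need |j₁−j₂| ≤ J ≤ j₁+j₂, i.e. J ∈ [0, 3]; J = 5 is outside ✗ ⇒ coefficient is 0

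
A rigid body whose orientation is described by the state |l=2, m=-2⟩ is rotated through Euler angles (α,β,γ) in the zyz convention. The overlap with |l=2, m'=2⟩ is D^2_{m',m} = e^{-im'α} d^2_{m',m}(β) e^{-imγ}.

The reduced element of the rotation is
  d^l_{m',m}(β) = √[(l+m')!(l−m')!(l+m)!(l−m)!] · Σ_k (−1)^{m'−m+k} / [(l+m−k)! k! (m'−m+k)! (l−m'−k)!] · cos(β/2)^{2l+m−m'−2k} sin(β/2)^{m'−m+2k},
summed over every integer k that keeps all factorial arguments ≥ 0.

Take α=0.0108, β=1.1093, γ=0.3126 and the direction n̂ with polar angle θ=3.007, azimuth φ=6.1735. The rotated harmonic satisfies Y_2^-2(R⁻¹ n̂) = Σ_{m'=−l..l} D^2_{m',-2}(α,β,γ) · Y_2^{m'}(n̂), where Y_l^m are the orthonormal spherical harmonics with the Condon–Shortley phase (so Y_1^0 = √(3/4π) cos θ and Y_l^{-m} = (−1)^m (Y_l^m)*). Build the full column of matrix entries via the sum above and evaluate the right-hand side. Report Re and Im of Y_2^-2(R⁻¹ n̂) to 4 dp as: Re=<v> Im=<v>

Re=0.2737 Im=0.2121

Need the full column D^2_{m',-2} for m'=−2..2 at α=0.0108, β=1.1093, γ=0.3126.
cos(β/2)=0.850085, sin(β/2)=0.526646
d^2_{-2,-2}: single k=0 term ⇒ +0.522215;  D = +0.416736+0.314705i
d^2_{-1,-2}: single k=0 term ⇒ -0.647046;  D = -0.520535-0.384334i
d^2_{0,-2}: single k=0 term ⇒ +0.490950;  D = +0.398085+0.287333i
d^2_{1,-2}: single k=0 term ⇒ -0.248341;  D = -0.202924-0.143161i
d^2_{2,-2}: single k=0 term ⇒ +0.076926;  D = +0.063333+0.043664i
Y_2^{m'}(θ=3.007,φ=6.1735) and Σ D·Y over m':
  (+0.4167+0.3147i)·(+0.0068+0.0015i)  (-0.5205-0.3843i)·(-0.1021-0.0112i)  (+0.3981+0.2873i)·(+0.6137+0.0000i)  (-0.2029-0.1432i)·(+0.1021-0.0112i)  (+0.0633+0.0437i)·(+0.0068-0.0015i)
Y_2^-2(R⁻¹ n̂) = +0.273672+0.212079i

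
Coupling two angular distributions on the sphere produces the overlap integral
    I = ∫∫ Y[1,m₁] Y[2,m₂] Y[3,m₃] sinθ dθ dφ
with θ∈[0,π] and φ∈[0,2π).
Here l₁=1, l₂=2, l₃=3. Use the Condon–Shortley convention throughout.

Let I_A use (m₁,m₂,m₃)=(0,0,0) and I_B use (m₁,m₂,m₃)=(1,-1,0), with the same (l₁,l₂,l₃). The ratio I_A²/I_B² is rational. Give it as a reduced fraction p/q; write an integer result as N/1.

l's match ⇒ only the (l;m) 3-j factors differ between A and B.
A: triangle coeff Δ(1,2,3) = 1/105; Σ_t [0,0]: t=0:+1/4 = 1/4; (3j)²=3/35 [(1 2 3; 0 0 0)], sign=-1
B: triangle coeff Δ(1,2,3) = 1/105; Σ_t [0,0]: t=0:+1/12 = 1/12; (3j)²=1/35 [(1 2 3; 1 -1 0)], sign=-1
I_A²/I_B² = (3/35)/(1/35) = 3/1

3/1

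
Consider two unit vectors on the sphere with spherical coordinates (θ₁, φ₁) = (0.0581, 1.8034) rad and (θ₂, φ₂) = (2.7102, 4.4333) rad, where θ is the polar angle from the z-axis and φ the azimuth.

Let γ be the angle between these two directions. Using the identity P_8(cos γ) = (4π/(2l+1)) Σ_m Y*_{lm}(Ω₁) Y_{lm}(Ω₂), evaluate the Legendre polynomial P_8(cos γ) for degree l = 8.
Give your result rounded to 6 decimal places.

-0.335998

Summing Y*_{l m}(θ₁,φ₁)·Y_{l m}(θ₂,φ₂) over m ∈ [−8, 8]; prefactor 4π/(2·8+1) = 0.739198:
  [-8]  conj(Y_{8,-8})(Ω₁) = -0.00000 + 0.00000j ; Y_{8,-8}(Ω₂) = -0.00030 + 0.00038j ; Δ = -0.00000 - 0.00000j
  [-7]  conj(Y_{8,-7})(Ω₁) = 0.00000 + 0.00000j ; Y_{8,-7}(Ω₂) = -0.00388 - 0.00156j ; Δ = -0.00000 - 0.00000j
  [-6]  conj(Y_{8,-6})(Ω₁) = -0.00000 - 0.00000j ; Y_{8,-6}(Ω₂) = 0.00237 - 0.02277j ; Δ = -0.00000 + 0.00000j
  [-5]  conj(Y_{8,-5})(Ω₁) = -0.00001 + 0.00000j ; Y_{8,-5}(Ω₂) = 0.08718 - 0.01545j ; Δ = -0.00000 + 0.00000j
  [-4]  conj(Y_{8,-4})(Ω₁) = 0.00009 + 0.00012j ; Y_{8,-4}(Ω₂) = 0.10805 + 0.22117j ; Δ = -0.00002 + 0.00003j
  [-3]  conj(Y_{8,-3})(Ω₁) = 0.00174 - 0.00207j ; Y_{8,-3}(Ω₂) = -0.34903 + 0.31458j ; Δ = 0.00005 + 0.00127j
  [-2]  conj(Y_{8,-2})(Ω₁) = -0.03053 - 0.01532j ; Y_{8,-2}(Ω₂) = -0.44040 - 0.27499j ; Δ = 0.00923 + 0.01514j
  [-1]  conj(Y_{8,-1})(Ω₁) = -0.06412 + 0.27067j ; Y_{8,-1}(Ω₂) = 0.02287 - 0.07980j ; Δ = 0.02013 + 0.01131j
  [+0]  conj(Y_{8,0})(Ω₁) = 1.09349 + 0.00000j ; Y_{8,0}(Ω₂) = -0.46944 + 0.00000j ; Δ = -0.51333 + 0.00000j
  [+1]  conj(Y_{8,1})(Ω₁) = 0.06412 + 0.27067j ; Y_{8,1}(Ω₂) = -0.02287 - 0.07980j ; Δ = 0.02013 - 0.01131j
  [+2]  conj(Y_{8,2})(Ω₁) = -0.03053 + 0.01532j ; Y_{8,2}(Ω₂) = -0.44040 + 0.27499j ; Δ = 0.00923 - 0.01514j
  [+3]  conj(Y_{8,3})(Ω₁) = -0.00174 - 0.00207j ; Y_{8,3}(Ω₂) = 0.34903 + 0.31458j ; Δ = 0.00005 - 0.00127j
  [+4]  conj(Y_{8,4})(Ω₁) = 0.00009 - 0.00012j ; Y_{8,4}(Ω₂) = 0.10805 - 0.22117j ; Δ = -0.00002 - 0.00003j
  [+5]  conj(Y_{8,5})(Ω₁) = 0.00001 + 0.00000j ; Y_{8,5}(Ω₂) = -0.08718 - 0.01545j ; Δ = -0.00000 - 0.00000j
  [+6]  conj(Y_{8,6})(Ω₁) = -0.00000 + 0.00000j ; Y_{8,6}(Ω₂) = 0.00237 + 0.02277j ; Δ = -0.00000 - 0.00000j
  [+7]  conj(Y_{8,7})(Ω₁) = -0.00000 + 0.00000j ; Y_{8,7}(Ω₂) = 0.00388 - 0.00156j ; Δ = -0.00000 + 0.00000j
  [+8]  conj(Y_{8,8})(Ω₁) = -0.00000 - 0.00000j ; Y_{8,8}(Ω₂) = -0.00030 - 0.00038j ; Δ = -0.00000 + 0.00000j
Total Σ_m = -0.45454 + 0.00000j. Multiply by 0.739198: -0.33600 + 0.00000j. P_8(cos γ) = -0.335998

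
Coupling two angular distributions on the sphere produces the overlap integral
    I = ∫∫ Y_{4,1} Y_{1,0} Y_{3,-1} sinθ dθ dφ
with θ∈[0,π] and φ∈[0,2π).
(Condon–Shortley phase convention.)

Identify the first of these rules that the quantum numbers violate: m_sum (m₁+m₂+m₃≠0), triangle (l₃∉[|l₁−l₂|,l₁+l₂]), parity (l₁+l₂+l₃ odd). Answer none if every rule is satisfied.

none

Σmᵢ = 0  ✓
l₃∈[|l₁−l₂|,l₁+l₂]=[3,5], have l₃=3  ✓
Σlᵢ = 8 ⇒ even  ✓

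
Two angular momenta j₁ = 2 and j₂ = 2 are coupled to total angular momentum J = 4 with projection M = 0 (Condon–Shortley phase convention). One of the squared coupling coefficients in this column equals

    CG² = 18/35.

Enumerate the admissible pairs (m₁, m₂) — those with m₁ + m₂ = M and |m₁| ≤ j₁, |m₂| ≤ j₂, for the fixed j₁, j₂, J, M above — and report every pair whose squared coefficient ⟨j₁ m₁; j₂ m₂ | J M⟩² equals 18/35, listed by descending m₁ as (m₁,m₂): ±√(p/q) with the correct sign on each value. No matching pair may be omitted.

(0,0): +√(18/35)

Admissible pairs with m₁+m₂ = M = 0: (-2,2), (-1,1), (0,0), (1,-1), (2,-2)
  (m₁,m₂)=(2,-2): CG² = 1/70, CG = +√(1/70)
  (m₁,m₂)=(1,-1): CG² = 8/35, CG = +√(8/35)
  (m₁,m₂)=(0,0): CG² = 18/35, CG = +√(18/35)   ← matches the target
  (m₁,m₂)=(-1,1): CG² = 8/35, CG = +√(8/35)
  (m₁,m₂)=(-2,2): CG² = 1/70, CG = +√(1/70)
Pairs with CG² = 18/35: (0,0): +√(18/35)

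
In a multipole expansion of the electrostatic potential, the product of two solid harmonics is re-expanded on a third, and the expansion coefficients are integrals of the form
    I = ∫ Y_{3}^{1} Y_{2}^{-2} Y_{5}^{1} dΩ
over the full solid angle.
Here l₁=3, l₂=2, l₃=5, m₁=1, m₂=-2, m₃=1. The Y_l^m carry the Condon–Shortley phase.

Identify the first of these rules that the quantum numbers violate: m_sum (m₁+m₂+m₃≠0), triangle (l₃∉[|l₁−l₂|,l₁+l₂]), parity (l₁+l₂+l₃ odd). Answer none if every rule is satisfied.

Σmᵢ = 0  ✓
l₃∈[|l₁−l₂|,l₁+l₂]=[1,5], have l₃=5  ✓
Σlᵢ = 10 ⇒ even  ✓

none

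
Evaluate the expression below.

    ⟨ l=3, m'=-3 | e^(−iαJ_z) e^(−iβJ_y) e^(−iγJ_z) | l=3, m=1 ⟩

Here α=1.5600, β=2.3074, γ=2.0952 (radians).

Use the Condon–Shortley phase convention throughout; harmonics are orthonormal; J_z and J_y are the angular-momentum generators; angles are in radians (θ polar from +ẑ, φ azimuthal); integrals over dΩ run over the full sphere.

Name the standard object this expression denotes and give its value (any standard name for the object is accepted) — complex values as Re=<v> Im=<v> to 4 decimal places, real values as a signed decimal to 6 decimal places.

This is a Wigner D-matrix element — the rotation-matrix element ⟨l m'| R(α,β,γ) |l m⟩ in the angular-momentum basis.
Split into d^3_{-3,1}(β=2.3074) × two z-phases.
c=cos(2.307400/2)=0.405107, s=sin(2.307400/2)=0.914269; N=√[1·720·24·2]=185.903201
The bounds max(0,m−m')=4 and min(l+m,l−m')=4 give 1 term
  k=4: (−1)^0·185.9032/(48)·0.4051^2·0.9143^4 = +0.444101
d^3_{-3,1}(2.3074) = +0.444101
D = (-0.032383-0.999476i)·(+0.444101)·(-0.500697-0.865623i) = -0.377022+0.234693i

Wigner D-matrix element, Re=-0.3770 Im=0.2347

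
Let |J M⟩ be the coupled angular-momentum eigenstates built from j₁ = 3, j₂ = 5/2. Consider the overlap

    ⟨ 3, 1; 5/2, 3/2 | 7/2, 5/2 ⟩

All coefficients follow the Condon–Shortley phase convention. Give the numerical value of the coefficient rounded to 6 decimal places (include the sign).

√[8·2!4!3!/10! · 4!2!4!1!6!1!] = √(18432/35)
  +(−1)^1/∏(1,1,1,3,3,0)! = -1/36  (running -1/36)
  +(−1)^2/∏(2,0,0,2,4,1)! = 1/96  (running -5/288)
⟨..|..⟩ = √(18432/35)·(-5/288) = -0.398410

-0.398410  (= −√(10/63))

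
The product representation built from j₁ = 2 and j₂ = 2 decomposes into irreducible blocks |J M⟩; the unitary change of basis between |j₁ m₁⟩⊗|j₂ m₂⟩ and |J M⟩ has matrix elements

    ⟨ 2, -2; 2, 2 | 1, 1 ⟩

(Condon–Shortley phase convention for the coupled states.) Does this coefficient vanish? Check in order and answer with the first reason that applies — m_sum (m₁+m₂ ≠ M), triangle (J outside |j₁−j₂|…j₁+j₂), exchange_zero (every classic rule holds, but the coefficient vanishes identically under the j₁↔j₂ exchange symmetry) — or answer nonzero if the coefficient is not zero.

m-sum: m₁+m₂ = -2+2 = 0, M = 1  ✗ ⇒ coefficient is 0

m_sum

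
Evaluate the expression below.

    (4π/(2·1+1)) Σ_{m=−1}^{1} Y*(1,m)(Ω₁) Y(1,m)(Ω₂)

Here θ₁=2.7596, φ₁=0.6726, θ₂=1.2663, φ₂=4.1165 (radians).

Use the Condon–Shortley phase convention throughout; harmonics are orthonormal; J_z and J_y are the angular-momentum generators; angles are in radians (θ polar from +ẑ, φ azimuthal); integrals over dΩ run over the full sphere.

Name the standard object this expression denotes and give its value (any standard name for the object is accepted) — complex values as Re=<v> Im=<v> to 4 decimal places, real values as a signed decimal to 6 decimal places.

This sum is the spherical-harmonic addition theorem: it equals the Legendre polynomial P_l(cos γ) of the angle γ between the two directions.
Expand P_1 via completeness: Σ_{m} conj(Y_{1,m}) at Ω₁ times Y_{1,m} at Ω₂ —
  m=-1: (+0.100740+0.080239i) × (-0.184987+0.272794i) = -0.040524+0.012638i  (running Σ = -0.040524+0.012638i)
  m=0: (-0.453386-0.000000i) × (+0.146489+0.000000i) = -0.066416-0.000000i  (running Σ = -0.106940+0.012638i)
  m=1: (-0.100740+0.080239i) × (+0.184987+0.272794i) = -0.040524-0.012638i  (running Σ = -0.147465+0.000000i)
Accumulated sum -0.147465+0.000000i; after 4π/(2l+1) scaling, -0.617699+0.000000i ⇒ P_1 = -0.617699

Legendre polynomial (addition theorem), -0.617699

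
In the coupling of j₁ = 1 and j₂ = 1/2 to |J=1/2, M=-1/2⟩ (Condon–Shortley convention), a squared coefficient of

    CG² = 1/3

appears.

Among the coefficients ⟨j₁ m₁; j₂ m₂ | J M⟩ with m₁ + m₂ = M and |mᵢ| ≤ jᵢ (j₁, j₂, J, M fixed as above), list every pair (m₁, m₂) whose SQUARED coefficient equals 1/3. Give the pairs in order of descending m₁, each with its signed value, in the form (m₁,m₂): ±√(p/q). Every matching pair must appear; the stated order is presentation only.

(0,-1/2): +√(1/3)

Admissible pairs with m₁+m₂ = M = -1/2: (-1,1/2), (0,-1/2)
  (m₁,m₂)=(0,-1/2): CG² = 1/3, CG = +√(1/3)   ← matches the target
  (m₁,m₂)=(-1,1/2): CG² = 2/3, CG = −√(2/3)
Pairs with CG² = 1/3: (0,-1/2): +√(1/3)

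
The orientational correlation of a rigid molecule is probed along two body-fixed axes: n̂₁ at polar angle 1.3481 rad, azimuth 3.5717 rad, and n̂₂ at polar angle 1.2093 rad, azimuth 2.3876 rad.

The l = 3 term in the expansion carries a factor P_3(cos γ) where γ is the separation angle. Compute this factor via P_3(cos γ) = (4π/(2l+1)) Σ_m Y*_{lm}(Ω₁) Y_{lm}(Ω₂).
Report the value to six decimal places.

Term-by-term m-sum for l=3 (normalisation 4π/7 = 1.795196):
  m=-3: (-0.107146-0.371946i) × (+0.217652-0.263079i) = -0.121172-0.052767i  (running Σ = -0.121172-0.052767i)
  m=-2: (+0.140047+0.162743i) × (+0.019850+0.315614i) = -0.048584+0.047431i  (running Σ = -0.169756-0.005336i)
  m=-1: (+0.216617+0.099373i) × (+0.082541+0.077513i) = +0.010177+0.024993i  (running Σ = -0.159579+0.019657i)
  m=0: (-0.227157-0.000000i) × (-0.313403+0.000000i) = +0.071192+0.000000i  (running Σ = -0.088387+0.019657i)
  m=1: (-0.216617+0.099373i) × (-0.082541+0.077513i) = +0.010177-0.024993i  (running Σ = -0.078210-0.005336i)
  m=2: (+0.140047-0.162743i) × (+0.019850-0.315614i) = -0.048584-0.047431i  (running Σ = -0.126794-0.052767i)
  m=3: (+0.107146-0.371946i) × (-0.217652-0.263079i) = -0.121172+0.052767i  (running Σ = -0.247966+0.000000i)
Σ over m = -0.247966+0.000000i; ×(4π/7) → -0.445147+0.000000i. Real part: -0.445147

-0.445147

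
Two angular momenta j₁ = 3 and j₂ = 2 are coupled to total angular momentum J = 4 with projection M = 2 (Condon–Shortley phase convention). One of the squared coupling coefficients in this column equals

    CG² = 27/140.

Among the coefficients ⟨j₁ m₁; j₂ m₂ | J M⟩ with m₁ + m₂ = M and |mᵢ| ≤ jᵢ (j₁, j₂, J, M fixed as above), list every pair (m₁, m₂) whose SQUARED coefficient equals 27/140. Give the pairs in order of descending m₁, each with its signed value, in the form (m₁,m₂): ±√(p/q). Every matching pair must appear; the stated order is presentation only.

Admissible pairs with m₁+m₂ = M = 2: (0,2), (1,1), (2,0), (3,-1)
  (m₁,m₂)=(3,-1): CG² = 27/140, CG = +√(27/140)   ← matches the target
  (m₁,m₂)=(2,0): CG² = 12/35, CG = +√(12/35)
  (m₁,m₂)=(1,1): CG² = 1/28, CG = −√(1/28)
  (m₁,m₂)=(0,2): CG² = 3/7, CG = −√(3/7)
Pairs with CG² = 27/140: (3,-1): +√(27/140)

(3,-1): +√(27/140)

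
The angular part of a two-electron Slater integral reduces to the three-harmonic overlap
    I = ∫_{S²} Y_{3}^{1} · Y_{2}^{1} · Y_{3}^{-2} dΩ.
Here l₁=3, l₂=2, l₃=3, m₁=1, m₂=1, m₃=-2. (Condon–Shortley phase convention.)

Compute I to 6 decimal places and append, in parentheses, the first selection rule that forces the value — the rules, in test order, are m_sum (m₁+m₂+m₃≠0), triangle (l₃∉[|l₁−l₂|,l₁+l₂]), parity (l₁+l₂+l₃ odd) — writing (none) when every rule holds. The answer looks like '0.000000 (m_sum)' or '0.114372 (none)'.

m-sum 0 ✓  L=8 even ✓  1≤3≤5 ✓
Π(2lᵢ+1) = 7×5×7 = 245
triangle coeff Δ(3,2,3) = 1/3780
Σ_t [0,2]: t=0:+1/24 t=1:−1/4 t=2:+1/24 = -1/6
(3j)²=4/105 [(3 2 3; 0 0 0)], sign=+1
Σ_t [1,2]: t=1:−1/12 t=2:+1/48 = -1/16
(3j)²=1/28 [(3 2 3; 1 1 -2)], sign=+1
⇒ 4πI² = 1/3
I = (+1)√(1/3/(4π)) = 0.16286750
No selection rule forces the value: the integral is nonzero (none).

0.162868 (none)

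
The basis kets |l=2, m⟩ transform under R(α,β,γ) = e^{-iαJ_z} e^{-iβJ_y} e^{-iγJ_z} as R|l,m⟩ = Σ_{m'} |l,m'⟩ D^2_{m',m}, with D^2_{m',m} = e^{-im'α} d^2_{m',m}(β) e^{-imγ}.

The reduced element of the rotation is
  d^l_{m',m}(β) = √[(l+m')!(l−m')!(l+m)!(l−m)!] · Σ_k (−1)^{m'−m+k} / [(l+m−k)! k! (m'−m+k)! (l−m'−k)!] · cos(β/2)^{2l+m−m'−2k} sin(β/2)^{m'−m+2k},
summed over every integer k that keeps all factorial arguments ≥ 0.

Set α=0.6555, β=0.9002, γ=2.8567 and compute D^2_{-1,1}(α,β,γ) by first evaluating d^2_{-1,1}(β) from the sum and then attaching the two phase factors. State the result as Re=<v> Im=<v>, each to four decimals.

First d^2_{-1,1}(β=0.9002), then the phase factors e^{-i(-1)α} and e^{-i(1)γ}:
With c≡cos(β/2)=0.900404 and s≡sin(β/2)=0.435056, N=[1·6·6·1]^{1/2}=6.000000
The bounds max(0,m−m')=2 and min(l+m,l−m')=3 give 2 terms
  k=2: (−1)^0·6.0000/(2)·0.9004^2·0.4351^2 = +0.460347
  k=3: (−1)^1·6.0000/(6)·0.9004^0·0.4351^4 = -0.035824
d^2_{-1,1}(0.9002) = +0.460347 -0.035824 = +0.424522
Phases: e^{-i·(-1)·0.6555}=+0.792743+0.609556i, e^{-i·(1)·2.8567}=-0.959692-0.281054i ⇒ D=-0.250244-0.342925i

Re=-0.2502 Im=-0.3429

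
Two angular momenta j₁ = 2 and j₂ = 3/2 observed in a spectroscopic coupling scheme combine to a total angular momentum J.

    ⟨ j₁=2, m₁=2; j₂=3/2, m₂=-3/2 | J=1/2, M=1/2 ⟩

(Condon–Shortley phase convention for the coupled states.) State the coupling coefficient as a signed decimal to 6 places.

+0.632456

triangle: 3!*1!*0!/5! = 6/120
(j±m)!: 4!*0!*0!*3!*1!*0! = 144
prefactor² = (2J+1)*Δ*N² = 72/5
  k=0: +1/(0!*3!*0!*0!*1!*0!) = 1/6
Σ = 1/6  ⇒  CG² = 72/5*(1/6)² = 2/5
CG = +√(2/5) = +0.632456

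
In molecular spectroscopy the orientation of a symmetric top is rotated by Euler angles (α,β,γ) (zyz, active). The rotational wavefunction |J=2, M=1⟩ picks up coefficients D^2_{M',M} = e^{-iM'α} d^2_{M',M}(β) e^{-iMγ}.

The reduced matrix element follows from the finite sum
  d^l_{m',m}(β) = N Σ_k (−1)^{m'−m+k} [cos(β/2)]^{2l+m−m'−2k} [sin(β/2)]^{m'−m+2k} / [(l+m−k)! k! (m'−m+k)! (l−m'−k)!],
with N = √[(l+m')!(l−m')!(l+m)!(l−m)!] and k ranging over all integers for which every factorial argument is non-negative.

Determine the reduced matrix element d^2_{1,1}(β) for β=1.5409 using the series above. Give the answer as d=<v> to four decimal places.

d=-0.4842

d^2_{1,1}(β=1.5409) via the finite sum:
Half-angle: c=0.717597, s=0.696458. N=√(6·1·6·1)=6.000000
k: max(0,(1)−(1))=0 … min(2+(1),2−(1))=1
  k=0: (−1)^0·6.0000/(6)·0.7176^4·0.6965^0 = +0.265169
  k=1: (−1)^1·6.0000/(2)·0.7176^2·0.6965^2 = -0.749330
d^2_{1,1}(1.5409) = +0.265169 -0.749330 = -0.484161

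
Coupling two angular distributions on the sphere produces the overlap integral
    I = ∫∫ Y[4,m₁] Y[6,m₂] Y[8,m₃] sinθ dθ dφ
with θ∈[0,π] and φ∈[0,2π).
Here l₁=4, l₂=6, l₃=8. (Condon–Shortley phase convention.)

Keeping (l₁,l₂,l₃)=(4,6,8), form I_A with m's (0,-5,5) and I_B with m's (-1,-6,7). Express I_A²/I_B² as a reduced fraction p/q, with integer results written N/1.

Same 4,6,8: normalisation and zero-m 3j drop out of the ratio.
A: Δ: 2! 6! 10! / 19! → 1/23279256; sum: t=0:+1/34836480 t=1:−1/130636800 = 11/522547200; 3j²(4 6 8; 0 -5 5) = Δ·Π!·Σ² = 1331/81396  (sign -1)
B: Δ: 2! 6! 10! / 19! → 1/23279256; sum: t=0:+1/870912000 = 1/870912000; 3j²(4 6 8; -1 -6 7) = Δ·Π!·Σ² = 33/1292  (sign -1)
I_A²/I_B² = (1331/81396)/(33/1292) = 121/189

121/189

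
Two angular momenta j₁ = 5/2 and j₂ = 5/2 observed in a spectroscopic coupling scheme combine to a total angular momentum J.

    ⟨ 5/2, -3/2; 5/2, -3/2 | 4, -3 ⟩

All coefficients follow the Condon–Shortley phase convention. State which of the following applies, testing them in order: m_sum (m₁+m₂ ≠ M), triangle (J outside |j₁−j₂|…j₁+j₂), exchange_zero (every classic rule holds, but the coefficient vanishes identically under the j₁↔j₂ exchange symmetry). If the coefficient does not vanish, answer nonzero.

exchange_zero

m-sum: m₁+m₂ = -3/2+(-3/2) = -3, M = -3  ✓
triangle: |j₁−j₂| = 0 ≤ J = 4 ≤ j₁+j₂ = 5  ✓
exchange: j₁=j₂ and m₁=m₂, and (−1)^(j₁+j₂−J) = (−1)^1 = −1 forces ⟨j₁m₁;j₂m₂|JM⟩ = −⟨j₂m₂;j₁m₁|JM⟩ = −⟨j₁m₁;j₂m₂|JM⟩ ⇒ the coefficient vanishes identically
Racah sum check: Σ_k collapses to 0 ⇒ CG = 0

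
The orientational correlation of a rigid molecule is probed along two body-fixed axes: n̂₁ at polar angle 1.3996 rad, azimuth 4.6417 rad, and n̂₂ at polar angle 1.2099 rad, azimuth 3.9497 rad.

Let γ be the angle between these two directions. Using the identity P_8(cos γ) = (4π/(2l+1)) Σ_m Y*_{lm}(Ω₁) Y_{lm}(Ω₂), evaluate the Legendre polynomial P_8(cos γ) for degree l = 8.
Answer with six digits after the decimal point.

0.122502

Addition theorem: P_8(cos γ) = (4π/17) Σ_m Y*_{lm}(Ω₁) Y_{lm}(Ω₂), m = −8…8:
  term(m=-8) = 0.10169 - 0.09420j   from Y*(Ω₁)=0.38682 - 0.24550j, Y(Ω₂)=0.29759 - 0.05467j
  term(m=-7) = 0.01899 - 0.14347j   from Y*(Ω₁)=0.15046 + 0.27883j, Y(Ω₂)=-0.37005 - 0.26779j
  term(m=-6) = 0.02272 + 0.03621j   from Y*(Ω₁)=0.17733 - 0.08007j, Y(Ω₂)=0.02984 + 0.21767j
  term(m=-5) = -0.07289 - 0.02402j   from Y*(Ω₁)=0.11424 + 0.30966j, Y(Ω₂)=-0.14472 + 0.18198j
  term(m=-4) = 0.02844 - 0.01115j   from Y*(Ω₁)=0.09193 - 0.02671j, Y(Ω₂)=0.31783 - 0.02895j
  term(m=-3) = -0.01445 + 0.02613j   from Y*(Ω₁)=0.06827 + 0.31710j, Y(Ω₂)=0.06937 + 0.06051j
  term(m=-2) = -0.00306 - 0.01617j   from Y*(Ω₁)=0.04936 - 0.00703j, Y(Ω₂)=-0.01498 - 0.32961j
  term(m=-1) = 0.00733 + 0.00608j   from Y*(Ω₁)=0.02254 + 0.31828j, Y(Ω₂)=0.02062 - 0.02158j
  term(m=+0) = -0.01186 + 0.00000j   from Y*(Ω₁)=0.03616 + 0.00000j, Y(Ω₂)=-0.32799 + 0.00000j
  term(m=+1) = 0.00733 - 0.00608j   from Y*(Ω₁)=-0.02254 + 0.31828j, Y(Ω₂)=-0.02062 - 0.02158j
  term(m=+2) = -0.00306 + 0.01617j   from Y*(Ω₁)=0.04936 + 0.00703j, Y(Ω₂)=-0.01498 + 0.32961j
  term(m=+3) = -0.01445 - 0.02613j   from Y*(Ω₁)=-0.06827 + 0.31710j, Y(Ω₂)=-0.06937 + 0.06051j
  term(m=+4) = 0.02844 + 0.01115j   from Y*(Ω₁)=0.09193 + 0.02671j, Y(Ω₂)=0.31783 + 0.02895j
  term(m=+5) = -0.07289 + 0.02402j   from Y*(Ω₁)=-0.11424 + 0.30966j, Y(Ω₂)=0.14472 + 0.18198j
  term(m=+6) = 0.02272 - 0.03621j   from Y*(Ω₁)=0.17733 + 0.08007j, Y(Ω₂)=0.02984 - 0.21767j
  term(m=+7) = 0.01899 + 0.14347j   from Y*(Ω₁)=-0.15046 + 0.27883j, Y(Ω₂)=0.37005 - 0.26779j
  term(m=+8) = 0.10169 + 0.09420j   from Y*(Ω₁)=0.38682 + 0.24550j, Y(Ω₂)=0.29759 + 0.05467j
Σ over m = 0.16572 + 0.00000j; ×(4π/17) → 0.12250 + 0.00000j. Real part: 0.122502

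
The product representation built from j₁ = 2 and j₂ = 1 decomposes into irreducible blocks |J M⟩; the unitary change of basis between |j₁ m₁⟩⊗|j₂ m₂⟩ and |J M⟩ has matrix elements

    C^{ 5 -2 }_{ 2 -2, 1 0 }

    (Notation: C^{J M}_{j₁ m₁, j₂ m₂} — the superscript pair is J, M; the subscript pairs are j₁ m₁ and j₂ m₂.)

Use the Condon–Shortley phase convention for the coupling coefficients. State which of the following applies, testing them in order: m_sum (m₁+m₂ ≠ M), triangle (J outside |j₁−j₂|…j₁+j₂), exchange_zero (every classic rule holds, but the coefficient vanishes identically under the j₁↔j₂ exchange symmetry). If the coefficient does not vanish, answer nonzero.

triangle

m-sum: m₁+m₂ = -2+0 = -2, M = -2  ✓
triangle: need |j₁−j₂| ≤ J ≤ j₁+j₂, i.e. J ∈ [1, 3]; J = 5 is outside ✗ ⇒ coefficient is 0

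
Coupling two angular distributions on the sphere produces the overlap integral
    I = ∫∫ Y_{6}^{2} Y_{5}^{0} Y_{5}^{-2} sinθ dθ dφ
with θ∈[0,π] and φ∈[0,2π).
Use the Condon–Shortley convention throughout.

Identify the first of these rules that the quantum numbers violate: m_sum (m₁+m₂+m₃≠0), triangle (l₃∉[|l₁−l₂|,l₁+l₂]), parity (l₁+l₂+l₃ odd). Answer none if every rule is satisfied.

azimuthal sum: 2 + 0 − 2 = 0  ✓
1 ≤ 5 ≤ 11 (triangle on l)  ✓
L = 6 + 5 + 5 = 16 (even)  ✓

none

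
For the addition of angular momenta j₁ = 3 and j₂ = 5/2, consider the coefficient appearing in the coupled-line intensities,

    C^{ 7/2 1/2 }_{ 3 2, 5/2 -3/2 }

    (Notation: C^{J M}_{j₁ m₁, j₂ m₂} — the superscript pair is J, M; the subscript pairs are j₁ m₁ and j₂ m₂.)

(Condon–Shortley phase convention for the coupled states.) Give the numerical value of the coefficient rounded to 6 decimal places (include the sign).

triangle: 2!×4!×3!/10! = 288/3628800
(j±m)!: 5!×1!×1!×4!×4!×3! = 414720
prefactor² = (2J+1)×Δ×N² = 9216/35
  k=0: +1/(0!×2!×1!×1!×3!×2!) = 1/24
  k=1: −1/(1!×1!×0!×0!×4!×3!) = -1/144
Σ = 5/144  ⇒  CG² = 9216/35×(5/144)² = 20/63
CG = +√(20/63) = +0.563436

+√(20/63) = +0.563436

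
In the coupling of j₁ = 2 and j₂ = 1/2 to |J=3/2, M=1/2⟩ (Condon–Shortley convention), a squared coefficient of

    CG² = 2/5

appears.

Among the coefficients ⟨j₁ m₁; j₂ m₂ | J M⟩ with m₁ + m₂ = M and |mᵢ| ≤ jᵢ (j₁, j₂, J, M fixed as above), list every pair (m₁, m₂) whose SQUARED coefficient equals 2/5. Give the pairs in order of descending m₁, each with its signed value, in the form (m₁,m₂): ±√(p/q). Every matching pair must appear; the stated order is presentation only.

Admissible pairs with m₁+m₂ = M = 1/2: (0,1/2), (1,-1/2)
  (m₁,m₂)=(1,-1/2): CG² = 3/5, CG = +√(3/5)
  (m₁,m₂)=(0,1/2): CG² = 2/5, CG = −√(2/5)   ← matches the target
Pairs with CG² = 2/5: (0,1/2): −√(2/5)

(0,1/2): −√(2/5)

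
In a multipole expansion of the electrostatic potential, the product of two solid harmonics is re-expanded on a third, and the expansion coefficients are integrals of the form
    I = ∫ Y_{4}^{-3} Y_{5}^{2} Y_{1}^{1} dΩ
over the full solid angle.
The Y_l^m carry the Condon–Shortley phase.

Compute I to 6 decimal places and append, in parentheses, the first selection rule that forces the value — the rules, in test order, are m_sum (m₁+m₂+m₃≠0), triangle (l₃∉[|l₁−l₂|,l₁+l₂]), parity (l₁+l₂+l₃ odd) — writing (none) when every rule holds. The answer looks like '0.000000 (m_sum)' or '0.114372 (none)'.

0.085055 (none)

Rules hold: Σm=0, L=10 even, 1≤1≤9.
N = 9·11·3 = 297
Δ = 8!·0!·2!/11! = 1/495
Racah Σ t=4..4: t=4:+1/576 = 1/576
⇒ 3j(4 5 1; 0 0 0)² = 5/99, sgn -1
Racah Σ t=7..7: t=7:−1/10080 = -1/10080
⇒ 3j(4 5 1; -3 2 1)² = 1/165, sgn -1
4πI² = N·(3j₀)²·(3jₘ)² = 1/11
I = +1·√(0.0909091/4π) = 0.08505478
No selection rule forces the value: the integral is nonzero (none).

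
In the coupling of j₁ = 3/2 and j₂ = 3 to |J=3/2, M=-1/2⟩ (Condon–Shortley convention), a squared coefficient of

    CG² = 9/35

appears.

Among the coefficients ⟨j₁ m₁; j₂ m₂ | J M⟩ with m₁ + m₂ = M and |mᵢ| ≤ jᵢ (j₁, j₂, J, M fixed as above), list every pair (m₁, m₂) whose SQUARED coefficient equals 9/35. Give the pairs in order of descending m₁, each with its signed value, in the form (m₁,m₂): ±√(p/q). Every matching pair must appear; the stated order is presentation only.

Admissible pairs with m₁+m₂ = M = -1/2: (-3/2,1), (-1/2,0), (1/2,-1), (3/2,-2)
  (m₁,m₂)=(3/2,-2): CG² = 2/7, CG = +√(2/7)
  (m₁,m₂)=(1/2,-1): CG² = 12/35, CG = −√(12/35)
  (m₁,m₂)=(-1/2,0): CG² = 9/35, CG = +√(9/35)   ← matches the target
  (m₁,m₂)=(-3/2,1): CG² = 4/35, CG = −√(4/35)
Pairs with CG² = 9/35: (-1/2,0): +√(9/35)

(-1/2,0): +√(9/35)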